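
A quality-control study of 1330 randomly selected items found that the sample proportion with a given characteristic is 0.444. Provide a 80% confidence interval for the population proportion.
(0.427, 0.461)

Proportion CI:
SE = √(p̂(1-p̂)/n) = √(0.444 · 0.556 / 1330) = 0.01362

z* = 1.282
Margin = z* · SE = 1.282 · 0.01362 = 0.0175

CI: 0.444 ± 0.0175 = (0.427, 0.461)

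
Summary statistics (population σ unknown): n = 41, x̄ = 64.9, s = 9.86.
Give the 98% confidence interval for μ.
(61.17, 68.63)

t-interval (σ unknown):
df = n - 1 = 40
t* = 2.423 for 98% confidence

Margin of error = t* · s/√n = 2.423 · 9.86/√41 = 3.73

CI: (61.17, 68.63)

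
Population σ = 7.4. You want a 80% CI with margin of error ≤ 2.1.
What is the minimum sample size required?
n ≥ 21

For margin E ≤ 2.1:
n ≥ (z* · σ / E)²
n ≥ (1.282 · 7.4 / 2.1)²
n ≥ 20.41

Minimum n = 21 (rounding up)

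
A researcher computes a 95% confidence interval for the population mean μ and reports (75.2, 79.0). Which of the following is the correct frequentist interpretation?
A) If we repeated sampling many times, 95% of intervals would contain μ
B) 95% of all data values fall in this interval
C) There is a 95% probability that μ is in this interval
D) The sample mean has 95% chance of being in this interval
A

A) Correct — this is the frequentist long-run coverage interpretation.
B) Wrong — a CI is about the parameter μ, not individual data values.
C) Wrong — μ is fixed; the randomness lives in the interval, not in μ.
D) Wrong — x̄ is observed and sits in the interval by construction.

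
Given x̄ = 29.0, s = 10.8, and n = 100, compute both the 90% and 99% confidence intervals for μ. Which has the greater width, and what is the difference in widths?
99% CI is wider by 2.08

df = 99
90% CI: t* = 1.660, (27.21, 30.79), width = 2 · t* · s/√n = 3.59
99% CI: t* = 2.626, (26.16, 31.84), width = 2 · t* · s/√n = 5.67

The 99% CI is wider by 5.67 - 3.59 = 2.08.
Higher confidence requires a wider interval.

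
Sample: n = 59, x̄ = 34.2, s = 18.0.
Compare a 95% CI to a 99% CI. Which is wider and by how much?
99% CI is wider by 3.10

df = 58
95% CI: t* = 2.002, (29.51, 38.89), width = 2 · t* · s/√n = 9.38
99% CI: t* = 2.663, (27.96, 40.44), width = 2 · t* · s/√n = 12.48

The 99% CI is wider by 12.48 - 9.38 = 3.10.
Higher confidence requires a wider interval.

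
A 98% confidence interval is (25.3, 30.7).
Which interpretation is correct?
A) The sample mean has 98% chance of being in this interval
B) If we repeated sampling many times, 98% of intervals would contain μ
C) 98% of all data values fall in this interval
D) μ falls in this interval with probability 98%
B

A) Wrong — x̄ is observed and sits in the interval by construction.
B) Correct — this is the frequentist long-run coverage interpretation.
C) Wrong — a CI is about the parameter μ, not individual data values.
D) Wrong — μ is fixed; the randomness lives in the interval, not in μ.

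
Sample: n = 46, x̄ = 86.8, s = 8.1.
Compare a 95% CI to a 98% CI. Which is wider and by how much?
98% CI is wider by 0.95

df = 45
95% CI: t* = 2.014, (84.39, 89.21), width = 2 · t* · s/√n = 4.81
98% CI: t* = 2.412, (83.92, 89.68), width = 2 · t* · s/√n = 5.76

The 98% CI is wider by 5.76 - 4.81 = 0.95.
Higher confidence requires a wider interval.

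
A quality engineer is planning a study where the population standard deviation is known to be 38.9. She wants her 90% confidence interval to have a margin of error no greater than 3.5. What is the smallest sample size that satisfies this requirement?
n ≥ 335

For margin E ≤ 3.5:
n ≥ (z* · σ / E)²
n ≥ (1.645 · 38.9 / 3.5)²
n ≥ 334.27

Minimum n = 335 (rounding up)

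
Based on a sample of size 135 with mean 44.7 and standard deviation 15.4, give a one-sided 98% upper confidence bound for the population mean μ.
μ ≤ 47.45

Upper bound (one-sided):
t* = 2.074 (one-sided for 98%)
Upper bound = x̄ + t* · s/√n = 44.7 + 2.074 · 15.4/√135 = 47.45

We are 98% confident that μ ≤ 47.45.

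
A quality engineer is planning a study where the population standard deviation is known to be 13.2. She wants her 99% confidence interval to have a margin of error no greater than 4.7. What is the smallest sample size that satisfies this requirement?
n ≥ 53

For margin E ≤ 4.7:
n ≥ (z* · σ / E)²
n ≥ (2.576 · 13.2 / 4.7)²
n ≥ 52.34

Minimum n = 53 (rounding up)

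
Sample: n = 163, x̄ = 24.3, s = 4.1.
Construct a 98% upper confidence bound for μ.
μ ≤ 24.96

Upper bound (one-sided):
t* = 2.070 (one-sided for 98%)
Upper bound = x̄ + t* · s/√n = 24.3 + 2.070 · 4.1/√163 = 24.96

We are 98% confident that μ ≤ 24.96.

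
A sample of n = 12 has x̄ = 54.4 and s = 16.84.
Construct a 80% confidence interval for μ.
(47.77, 61.03)

t-interval (σ unknown):
df = n - 1 = 11
t* = 1.363 for 80% confidence

Margin of error = t* · s/√n = 1.363 · 16.84/√12 = 6.63

CI: (47.77, 61.03)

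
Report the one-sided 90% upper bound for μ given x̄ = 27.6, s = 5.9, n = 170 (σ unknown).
μ ≤ 28.18

Upper bound (one-sided):
t* = 1.287 (one-sided for 90%)
Upper bound = x̄ + t* · s/√n = 27.6 + 1.287 · 5.9/√170 = 28.18

We are 90% confident that μ ≤ 28.18.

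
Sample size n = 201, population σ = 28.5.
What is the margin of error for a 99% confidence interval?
Margin of error = 5.18

Margin of error = z* · σ/√n
= 2.576 · 28.5/√201
= 2.576 · 28.5/14.1774
= 5.18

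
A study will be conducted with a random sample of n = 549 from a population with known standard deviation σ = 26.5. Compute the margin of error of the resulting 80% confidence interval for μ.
Margin of error = 1.45

Margin of error = z* · σ/√n
= 1.282 · 26.5/√549
= 1.282 · 26.5/23.4307
= 1.45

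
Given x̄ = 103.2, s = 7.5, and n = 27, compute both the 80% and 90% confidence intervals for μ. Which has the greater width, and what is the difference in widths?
90% CI is wider by 1.12

df = 26
80% CI: t* = 1.315, (101.30, 105.10), width = 2 · t* · s/√n = 3.80
90% CI: t* = 1.706, (100.74, 105.66), width = 2 · t* · s/√n = 4.92

The 90% CI is wider by 4.92 - 3.80 = 1.12.
Higher confidence requires a wider interval.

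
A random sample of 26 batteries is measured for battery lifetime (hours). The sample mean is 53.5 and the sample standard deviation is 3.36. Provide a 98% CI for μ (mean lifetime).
(51.86, 55.14)

t-interval (σ unknown):
df = n - 1 = 25
t* = 2.485 for 98% confidence

Margin of error = t* · s/√n = 2.485 · 3.36/√26 = 1.64

CI: (51.86, 55.14)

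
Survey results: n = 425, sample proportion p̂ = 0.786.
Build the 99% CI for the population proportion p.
(0.735, 0.837)

Proportion CI:
SE = √(p̂(1-p̂)/n) = √(0.786 · 0.214 / 425) = 0.01989

z* = 2.576
Margin = z* · SE = 2.576 · 0.01989 = 0.0512

CI: 0.786 ± 0.0512 = (0.735, 0.837)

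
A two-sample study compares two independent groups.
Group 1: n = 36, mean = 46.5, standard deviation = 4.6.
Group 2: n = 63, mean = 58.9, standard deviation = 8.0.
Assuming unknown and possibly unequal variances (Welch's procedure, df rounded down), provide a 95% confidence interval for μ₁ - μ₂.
(-14.91, -9.89)

Difference: x̄₁ - x̄₂ = -12.40
SE = √(s₁²/n₁ + s₂²/n₂) = √(4.6²/36 + 8.0²/63) = 1.2664
df = 96.99 → 96 (Welch–Satterthwaite, rounded down)
t* = 1.985

CI: -12.40 ± 1.985 · 1.2664 = -12.40 ± 2.51 = (-14.91, -9.89)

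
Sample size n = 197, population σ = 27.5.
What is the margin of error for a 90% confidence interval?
Margin of error = 3.22

Margin of error = z* · σ/√n
= 1.645 · 27.5/√197
= 1.645 · 27.5/14.0357
= 3.22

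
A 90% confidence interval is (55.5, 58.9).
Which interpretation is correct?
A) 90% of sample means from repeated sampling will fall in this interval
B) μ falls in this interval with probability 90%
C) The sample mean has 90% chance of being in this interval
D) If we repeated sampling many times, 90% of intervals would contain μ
D

A) Wrong — coverage applies to intervals containing μ, not to future x̄ values.
B) Wrong — μ is fixed; the randomness lives in the interval, not in μ.
C) Wrong — x̄ is observed and sits in the interval by construction.
D) Correct — this is the frequentist long-run coverage interpretation.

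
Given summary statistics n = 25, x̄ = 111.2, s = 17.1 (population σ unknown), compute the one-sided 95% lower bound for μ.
μ ≥ 105.35

Lower bound (one-sided):
t* = 1.711 (one-sided for 95%)
Lower bound = x̄ - t* · s/√n = 111.2 - 1.711 · 17.1/√25 = 105.35

We are 95% confident that μ ≥ 105.35.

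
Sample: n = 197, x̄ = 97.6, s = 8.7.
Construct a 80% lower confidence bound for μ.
μ ≥ 97.08

Lower bound (one-sided):
t* = 0.843 (one-sided for 80%)
Lower bound = x̄ - t* · s/√n = 97.6 - 0.843 · 8.7/√197 = 97.08

We are 80% confident that μ ≥ 97.08.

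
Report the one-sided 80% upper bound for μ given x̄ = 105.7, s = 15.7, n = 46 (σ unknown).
μ ≤ 107.67

Upper bound (one-sided):
t* = 0.850 (one-sided for 80%)
Upper bound = x̄ + t* · s/√n = 105.7 + 0.850 · 15.7/√46 = 107.67

We are 80% confident that μ ≤ 107.67.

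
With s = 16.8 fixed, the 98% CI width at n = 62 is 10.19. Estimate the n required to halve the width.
n ≈ 248

CI width ∝ 1/√n
To reduce width by factor 2, need √n to grow by 2 → need 2² = 4 times as many samples.

Current: n = 62, width = 10.19
New: n = 248, width ≈ 5.00

Width reduced by factor of 10.19/5.00 = 2.04.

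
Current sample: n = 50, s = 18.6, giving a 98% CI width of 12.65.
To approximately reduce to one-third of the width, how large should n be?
n ≈ 450

CI width ∝ 1/√n
To reduce width by factor 3, need √n to grow by 3 → need 3² = 9 times as many samples.

Current: n = 50, width = 12.65
New: n = 450, width ≈ 4.09

Width reduced by factor of 12.65/4.09 = 3.09.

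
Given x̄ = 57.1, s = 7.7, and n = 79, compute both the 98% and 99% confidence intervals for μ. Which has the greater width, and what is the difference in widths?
99% CI is wider by 0.45

df = 78
98% CI: t* = 2.375, (55.04, 59.16), width = 2 · t* · s/√n = 4.12
99% CI: t* = 2.640, (54.81, 59.39), width = 2 · t* · s/√n = 4.57

The 99% CI is wider by 4.57 - 4.12 = 0.45.
Higher confidence requires a wider interval.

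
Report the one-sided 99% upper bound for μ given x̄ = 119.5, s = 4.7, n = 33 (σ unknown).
μ ≤ 121.50

Upper bound (one-sided):
t* = 2.449 (one-sided for 99%)
Upper bound = x̄ + t* · s/√n = 119.5 + 2.449 · 4.7/√33 = 121.50

We are 99% confident that μ ≤ 121.50.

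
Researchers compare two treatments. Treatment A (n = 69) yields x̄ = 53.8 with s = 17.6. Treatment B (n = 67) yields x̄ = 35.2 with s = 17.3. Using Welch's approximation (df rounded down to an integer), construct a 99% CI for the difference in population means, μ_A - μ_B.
(10.78, 26.42)

Difference: x̄₁ - x̄₂ = 18.60
SE = √(s₁²/n₁ + s₂²/n₂) = √(17.6²/69 + 17.3²/67) = 2.9927
df = 133.98 → 133 (Welch–Satterthwaite, rounded down)
t* = 2.613

CI: 18.60 ± 2.613 · 2.9927 = 18.60 ± 7.82 = (10.78, 26.42)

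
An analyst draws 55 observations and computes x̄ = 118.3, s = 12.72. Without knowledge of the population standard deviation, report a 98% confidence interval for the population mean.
(114.19, 122.41)

t-interval (σ unknown):
df = n - 1 = 54
t* = 2.397 for 98% confidence

Margin of error = t* · s/√n = 2.397 · 12.72/√55 = 4.11

CI: (114.19, 122.41)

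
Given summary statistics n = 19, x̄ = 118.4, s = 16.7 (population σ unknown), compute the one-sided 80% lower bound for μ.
μ ≥ 115.10

Lower bound (one-sided):
t* = 0.862 (one-sided for 80%)
Lower bound = x̄ - t* · s/√n = 118.4 - 0.862 · 16.7/√19 = 115.10

We are 80% confident that μ ≥ 115.10.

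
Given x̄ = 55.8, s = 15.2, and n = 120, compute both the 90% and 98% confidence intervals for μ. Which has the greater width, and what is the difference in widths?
98% CI is wider by 1.94

df = 119
90% CI: t* = 1.658, (53.50, 58.10), width = 2 · t* · s/√n = 4.60
98% CI: t* = 2.358, (52.53, 59.07), width = 2 · t* · s/√n = 6.54

The 98% CI is wider by 6.54 - 4.60 = 1.94.
Higher confidence requires a wider interval.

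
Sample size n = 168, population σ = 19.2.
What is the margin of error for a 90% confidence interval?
Margin of error = 2.44

Margin of error = z* · σ/√n
= 1.645 · 19.2/√168
= 1.645 · 19.2/12.9615
= 2.44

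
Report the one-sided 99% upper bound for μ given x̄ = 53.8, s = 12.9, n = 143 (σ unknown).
μ ≤ 56.34

Upper bound (one-sided):
t* = 2.353 (one-sided for 99%)
Upper bound = x̄ + t* · s/√n = 53.8 + 2.353 · 12.9/√143 = 56.34

We are 99% confident that μ ≤ 56.34.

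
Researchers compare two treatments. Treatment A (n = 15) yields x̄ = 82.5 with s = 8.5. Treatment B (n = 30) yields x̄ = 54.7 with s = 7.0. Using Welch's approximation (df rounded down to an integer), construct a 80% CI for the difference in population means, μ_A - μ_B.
(24.45, 31.15)

Difference: x̄₁ - x̄₂ = 27.80
SE = √(s₁²/n₁ + s₂²/n₂) = √(8.5²/15 + 7.0²/30) = 2.5397
df = 23.78 → 23 (Welch–Satterthwaite, rounded down)
t* = 1.319

CI: 27.80 ± 1.319 · 2.5397 = 27.80 ± 3.35 = (24.45, 31.15)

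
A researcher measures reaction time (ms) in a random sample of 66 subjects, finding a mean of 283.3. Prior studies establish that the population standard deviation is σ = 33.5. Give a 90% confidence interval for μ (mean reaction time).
(276.52, 290.08)

z-interval (σ known):
z* = 1.645 for 90% confidence

Margin of error = z* · σ/√n = 1.645 · 33.5/√66 = 6.78

CI: (283.3 - 6.78, 283.3 + 6.78) = (276.52, 290.08)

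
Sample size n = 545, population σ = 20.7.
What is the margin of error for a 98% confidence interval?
Margin of error = 2.06

Margin of error = z* · σ/√n
= 2.326 · 20.7/√545
= 2.326 · 20.7/23.3452
= 2.06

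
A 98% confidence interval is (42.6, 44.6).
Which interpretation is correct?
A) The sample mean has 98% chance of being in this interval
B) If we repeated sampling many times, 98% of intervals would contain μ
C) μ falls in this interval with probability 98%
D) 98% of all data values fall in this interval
B

A) Wrong — x̄ is observed and sits in the interval by construction.
B) Correct — this is the frequentist long-run coverage interpretation.
C) Wrong — μ is fixed; the randomness lives in the interval, not in μ.
D) Wrong — a CI is about the parameter μ, not individual data values.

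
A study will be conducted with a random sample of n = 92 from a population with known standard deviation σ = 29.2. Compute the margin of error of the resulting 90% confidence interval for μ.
Margin of error = 5.01

Margin of error = z* · σ/√n
= 1.645 · 29.2/√92
= 1.645 · 29.2/9.5917
= 5.01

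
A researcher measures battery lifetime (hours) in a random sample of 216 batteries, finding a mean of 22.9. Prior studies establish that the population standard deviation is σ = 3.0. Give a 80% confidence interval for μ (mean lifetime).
(22.64, 23.16)

z-interval (σ known):
z* = 1.282 for 80% confidence

Margin of error = z* · σ/√n = 1.282 · 3.0/√216 = 0.26

CI: (22.9 - 0.26, 22.9 + 0.26) = (22.64, 23.16)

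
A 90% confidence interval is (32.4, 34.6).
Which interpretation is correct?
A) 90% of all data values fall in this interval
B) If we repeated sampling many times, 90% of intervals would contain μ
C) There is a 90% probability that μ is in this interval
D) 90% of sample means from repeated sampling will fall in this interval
B

A) Wrong — a CI is about the parameter μ, not individual data values.
B) Correct — this is the frequentist long-run coverage interpretation.
C) Wrong — μ is fixed; the randomness lives in the interval, not in μ.
D) Wrong — coverage applies to intervals containing μ, not to future x̄ values.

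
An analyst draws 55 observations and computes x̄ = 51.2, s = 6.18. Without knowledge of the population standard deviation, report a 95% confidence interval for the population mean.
(49.53, 52.87)

t-interval (σ unknown):
df = n - 1 = 54
t* = 2.005 for 95% confidence

Margin of error = t* · s/√n = 2.005 · 6.18/√55 = 1.67

CI: (49.53, 52.87)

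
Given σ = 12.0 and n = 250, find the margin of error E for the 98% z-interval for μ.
Margin of error = 1.77

Margin of error = z* · σ/√n
= 2.326 · 12.0/√250
= 2.326 · 12.0/15.8114
= 1.77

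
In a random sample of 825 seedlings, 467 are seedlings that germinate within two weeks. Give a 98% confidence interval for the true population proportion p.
(0.526, 0.606)

Proportion CI:
p̂ = 467/825 = 0.56606
SE = √(p̂(1-p̂)/n) = √(0.56606 · 0.43394 / 825) = 0.01726

z* = 2.326
Margin = z* · SE = 2.326 · 0.01726 = 0.0401

CI: 0.56606 ± 0.0401 = (0.526, 0.606)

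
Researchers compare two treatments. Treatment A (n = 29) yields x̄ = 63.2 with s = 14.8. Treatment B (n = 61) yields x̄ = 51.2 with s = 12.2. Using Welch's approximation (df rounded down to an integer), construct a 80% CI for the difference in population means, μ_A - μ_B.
(7.89, 16.11)

Difference: x̄₁ - x̄₂ = 12.00
SE = √(s₁²/n₁ + s₂²/n₂) = √(14.8²/29 + 12.2²/61) = 3.1612
df = 46.74 → 46 (Welch–Satterthwaite, rounded down)
t* = 1.300

CI: 12.00 ± 1.300 · 3.1612 = 12.00 ± 4.11 = (7.89, 16.11)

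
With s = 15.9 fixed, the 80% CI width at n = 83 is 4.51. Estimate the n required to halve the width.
n ≈ 332

CI width ∝ 1/√n
To reduce width by factor 2, need √n to grow by 2 → need 2² = 4 times as many samples.

Current: n = 83, width = 4.51
New: n = 332, width ≈ 2.24

Width reduced by factor of 4.51/2.24 = 2.01.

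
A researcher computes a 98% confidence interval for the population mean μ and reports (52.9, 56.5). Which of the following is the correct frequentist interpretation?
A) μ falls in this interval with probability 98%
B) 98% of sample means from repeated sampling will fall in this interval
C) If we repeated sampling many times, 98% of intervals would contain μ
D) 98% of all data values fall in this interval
C

A) Wrong — μ is fixed; the randomness lives in the interval, not in μ.
B) Wrong — coverage applies to intervals containing μ, not to future x̄ values.
C) Correct — this is the frequentist long-run coverage interpretation.
D) Wrong — a CI is about the parameter μ, not individual data values.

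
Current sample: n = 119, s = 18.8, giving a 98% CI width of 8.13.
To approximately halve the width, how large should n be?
n ≈ 476

CI width ∝ 1/√n
To reduce width by factor 2, need √n to grow by 2 → need 2² = 4 times as many samples.

Current: n = 119, width = 8.13
New: n = 476, width ≈ 4.02

Width reduced by factor of 8.13/4.02 = 2.02.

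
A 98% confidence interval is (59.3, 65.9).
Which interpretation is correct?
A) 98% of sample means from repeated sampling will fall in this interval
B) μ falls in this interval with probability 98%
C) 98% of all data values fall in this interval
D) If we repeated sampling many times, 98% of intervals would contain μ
D

A) Wrong — coverage applies to intervals containing μ, not to future x̄ values.
B) Wrong — μ is fixed; the randomness lives in the interval, not in μ.
C) Wrong — a CI is about the parameter μ, not individual data values.
D) Correct — this is the frequentist long-run coverage interpretation.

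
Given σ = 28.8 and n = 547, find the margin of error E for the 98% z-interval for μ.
Margin of error = 2.86

Margin of error = z* · σ/√n
= 2.326 · 28.8/√547
= 2.326 · 28.8/23.3880
= 2.86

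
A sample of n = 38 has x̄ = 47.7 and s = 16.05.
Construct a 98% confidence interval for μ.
(41.37, 54.03)

t-interval (σ unknown):
df = n - 1 = 37
t* = 2.431 for 98% confidence

Margin of error = t* · s/√n = 2.431 · 16.05/√38 = 6.33

CI: (41.37, 54.03)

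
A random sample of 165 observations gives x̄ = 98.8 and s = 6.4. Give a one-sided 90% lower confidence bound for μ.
μ ≥ 98.16

Lower bound (one-sided):
t* = 1.287 (one-sided for 90%)
Lower bound = x̄ - t* · s/√n = 98.8 - 1.287 · 6.4/√165 = 98.16

We are 90% confident that μ ≥ 98.16.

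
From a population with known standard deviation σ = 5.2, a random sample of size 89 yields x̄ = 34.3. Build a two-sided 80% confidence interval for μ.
(33.59, 35.01)

z-interval (σ known):
z* = 1.282 for 80% confidence

Margin of error = z* · σ/√n = 1.282 · 5.2/√89 = 0.71

CI: (34.3 - 0.71, 34.3 + 0.71) = (33.59, 35.01)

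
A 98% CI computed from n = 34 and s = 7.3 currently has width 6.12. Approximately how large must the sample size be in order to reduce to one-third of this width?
n ≈ 306

CI width ∝ 1/√n
To reduce width by factor 3, need √n to grow by 3 → need 3² = 9 times as many samples.

Current: n = 34, width = 6.12
New: n = 306, width ≈ 1.95

Width reduced by factor of 6.12/1.95 = 3.14.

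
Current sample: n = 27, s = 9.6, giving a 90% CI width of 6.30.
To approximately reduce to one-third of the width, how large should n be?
n ≈ 243

CI width ∝ 1/√n
To reduce width by factor 3, need √n to grow by 3 → need 3² = 9 times as many samples.

Current: n = 27, width = 6.30
New: n = 243, width ≈ 2.03

Width reduced by factor of 6.30/2.03 = 3.10.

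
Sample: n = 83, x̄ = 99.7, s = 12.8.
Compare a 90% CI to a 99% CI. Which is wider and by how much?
99% CI is wider by 2.73

df = 82
90% CI: t* = 1.664, (97.36, 102.04), width = 2 · t* · s/√n = 4.68
99% CI: t* = 2.637, (96.00, 103.40), width = 2 · t* · s/√n = 7.41

The 99% CI is wider by 7.41 - 4.68 = 2.73.
Higher confidence requires a wider interval.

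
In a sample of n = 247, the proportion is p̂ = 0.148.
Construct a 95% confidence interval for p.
(0.104, 0.192)

Proportion CI:
SE = √(p̂(1-p̂)/n) = √(0.148 · 0.852 / 247) = 0.02259

z* = 1.960
Margin = z* · SE = 1.960 · 0.02259 = 0.0443

CI: 0.148 ± 0.0443 = (0.104, 0.192)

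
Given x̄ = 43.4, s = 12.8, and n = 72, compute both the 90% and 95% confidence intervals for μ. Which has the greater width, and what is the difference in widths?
95% CI is wider by 0.99

df = 71
90% CI: t* = 1.667, (40.89, 45.91), width = 2 · t* · s/√n = 5.03
95% CI: t* = 1.994, (40.39, 46.41), width = 2 · t* · s/√n = 6.02

The 95% CI is wider by 6.02 - 5.03 = 0.99.
Higher confidence requires a wider interval.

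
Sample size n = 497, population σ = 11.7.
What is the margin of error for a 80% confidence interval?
Margin of error = 0.67

Margin of error = z* · σ/√n
= 1.282 · 11.7/√497
= 1.282 · 11.7/22.2935
= 0.67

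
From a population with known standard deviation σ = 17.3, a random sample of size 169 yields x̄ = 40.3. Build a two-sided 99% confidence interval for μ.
(36.87, 43.73)

z-interval (σ known):
z* = 2.576 for 99% confidence

Margin of error = z* · σ/√n = 2.576 · 17.3/√169 = 3.43

CI: (40.3 - 3.43, 40.3 + 3.43) = (36.87, 43.73)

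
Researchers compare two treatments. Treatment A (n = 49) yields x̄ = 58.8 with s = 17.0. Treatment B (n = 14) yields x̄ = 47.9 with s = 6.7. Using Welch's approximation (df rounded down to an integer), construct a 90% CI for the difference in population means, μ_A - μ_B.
(5.85, 15.95)

Difference: x̄₁ - x̄₂ = 10.90
SE = √(s₁²/n₁ + s₂²/n₂) = √(17.0²/49 + 6.7²/14) = 3.0173
df = 54.69 → 54 (Welch–Satterthwaite, rounded down)
t* = 1.674

CI: 10.90 ± 1.674 · 3.0173 = 10.90 ± 5.05 = (5.85, 15.95)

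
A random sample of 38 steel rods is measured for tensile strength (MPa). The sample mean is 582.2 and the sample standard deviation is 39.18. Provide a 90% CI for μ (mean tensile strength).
(571.48, 592.92)

t-interval (σ unknown):
df = n - 1 = 37
t* = 1.687 for 90% confidence

Margin of error = t* · s/√n = 1.687 · 39.18/√38 = 10.72

CI: (571.48, 592.92)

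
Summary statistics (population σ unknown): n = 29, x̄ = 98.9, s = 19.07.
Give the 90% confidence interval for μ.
(92.88, 104.92)

t-interval (σ unknown):
df = n - 1 = 28
t* = 1.701 for 90% confidence

Margin of error = t* · s/√n = 1.701 · 19.07/√29 = 6.02

CI: (92.88, 104.92)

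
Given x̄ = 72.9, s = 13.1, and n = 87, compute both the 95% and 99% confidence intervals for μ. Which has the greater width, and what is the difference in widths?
99% CI is wider by 1.82

df = 86
95% CI: t* = 1.988, (70.11, 75.69), width = 2 · t* · s/√n = 5.58
99% CI: t* = 2.634, (69.20, 76.60), width = 2 · t* · s/√n = 7.40

The 99% CI is wider by 7.40 - 5.58 = 1.82.
Higher confidence requires a wider interval.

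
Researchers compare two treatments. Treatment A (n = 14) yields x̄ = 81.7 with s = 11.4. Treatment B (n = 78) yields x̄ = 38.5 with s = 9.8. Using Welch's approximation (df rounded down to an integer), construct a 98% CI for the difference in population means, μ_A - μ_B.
(34.82, 51.58)

Difference: x̄₁ - x̄₂ = 43.20
SE = √(s₁²/n₁ + s₂²/n₂) = √(11.4²/14 + 9.8²/78) = 3.2426
df = 16.63 → 16 (Welch–Satterthwaite, rounded down)
t* = 2.583

CI: 43.20 ± 2.583 · 3.2426 = 43.20 ± 8.38 = (34.82, 51.58)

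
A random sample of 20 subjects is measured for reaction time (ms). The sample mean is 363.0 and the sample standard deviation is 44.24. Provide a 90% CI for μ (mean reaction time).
(345.90, 380.10)

t-interval (σ unknown):
df = n - 1 = 19
t* = 1.729 for 90% confidence

Margin of error = t* · s/√n = 1.729 · 44.24/√20 = 17.10

CI: (345.90, 380.10)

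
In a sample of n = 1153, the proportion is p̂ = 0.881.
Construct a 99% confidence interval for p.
(0.856, 0.906)

Proportion CI:
SE = √(p̂(1-p̂)/n) = √(0.881 · 0.119 / 1153) = 0.00954

z* = 2.576
Margin = z* · SE = 2.576 · 0.00954 = 0.0246

CI: 0.881 ± 0.0246 = (0.856, 0.906)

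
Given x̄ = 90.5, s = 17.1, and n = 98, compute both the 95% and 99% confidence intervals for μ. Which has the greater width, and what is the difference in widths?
99% CI is wider by 2.22

df = 97
95% CI: t* = 1.985, (87.07, 93.93), width = 2 · t* · s/√n = 6.86
99% CI: t* = 2.627, (85.96, 95.04), width = 2 · t* · s/√n = 9.08

The 99% CI is wider by 9.08 - 6.86 = 2.22.
Higher confidence requires a wider interval.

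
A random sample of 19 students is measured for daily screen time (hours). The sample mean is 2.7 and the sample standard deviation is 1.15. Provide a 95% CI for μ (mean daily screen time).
(2.15, 3.25)

t-interval (σ unknown):
df = n - 1 = 18
t* = 2.101 for 95% confidence

Margin of error = t* · s/√n = 2.101 · 1.15/√19 = 0.55

CI: (2.15, 3.25)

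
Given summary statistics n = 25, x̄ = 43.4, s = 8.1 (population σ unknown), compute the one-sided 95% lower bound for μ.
μ ≥ 40.63

Lower bound (one-sided):
t* = 1.711 (one-sided for 95%)
Lower bound = x̄ - t* · s/√n = 43.4 - 1.711 · 8.1/√25 = 40.63

We are 95% confident that μ ≥ 40.63.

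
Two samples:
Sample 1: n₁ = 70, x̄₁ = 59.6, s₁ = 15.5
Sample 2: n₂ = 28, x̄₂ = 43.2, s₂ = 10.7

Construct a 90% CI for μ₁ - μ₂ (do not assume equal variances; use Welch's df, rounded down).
(11.83, 20.97)

Difference: x̄₁ - x̄₂ = 16.40
SE = √(s₁²/n₁ + s₂²/n₂) = √(15.5²/70 + 10.7²/28) = 2.7425
df = 71.61 → 71 (Welch–Satterthwaite, rounded down)
t* = 1.667

CI: 16.40 ± 1.667 · 2.7425 = 16.40 ± 4.57 = (11.83, 20.97)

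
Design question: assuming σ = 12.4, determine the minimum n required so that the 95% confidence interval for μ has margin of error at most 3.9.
n ≥ 39

For margin E ≤ 3.9:
n ≥ (z* · σ / E)²
n ≥ (1.960 · 12.4 / 3.9)²
n ≥ 38.84

Minimum n = 39 (rounding up)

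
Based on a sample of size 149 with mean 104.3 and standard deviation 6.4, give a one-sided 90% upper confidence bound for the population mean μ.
μ ≤ 104.97

Upper bound (one-sided):
t* = 1.287 (one-sided for 90%)
Upper bound = x̄ + t* · s/√n = 104.3 + 1.287 · 6.4/√149 = 104.97

We are 90% confident that μ ≤ 104.97.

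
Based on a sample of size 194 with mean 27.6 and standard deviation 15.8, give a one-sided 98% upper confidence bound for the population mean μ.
μ ≤ 29.95

Upper bound (one-sided):
t* = 2.068 (one-sided for 98%)
Upper bound = x̄ + t* · s/√n = 27.6 + 2.068 · 15.8/√194 = 29.95

We are 98% confident that μ ≤ 29.95.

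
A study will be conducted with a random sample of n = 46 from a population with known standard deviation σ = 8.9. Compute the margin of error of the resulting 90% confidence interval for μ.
Margin of error = 2.16

Margin of error = z* · σ/√n
= 1.645 · 8.9/√46
= 1.645 · 8.9/6.7823
= 2.16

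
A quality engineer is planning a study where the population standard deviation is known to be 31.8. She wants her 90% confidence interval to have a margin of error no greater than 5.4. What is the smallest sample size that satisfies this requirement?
n ≥ 94

For margin E ≤ 5.4:
n ≥ (z* · σ / E)²
n ≥ (1.645 · 31.8 / 5.4)²
n ≥ 93.84

Minimum n = 94 (rounding up)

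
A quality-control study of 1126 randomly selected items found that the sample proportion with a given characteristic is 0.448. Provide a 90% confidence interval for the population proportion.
(0.424, 0.472)

Proportion CI:
SE = √(p̂(1-p̂)/n) = √(0.448 · 0.552 / 1126) = 0.01482

z* = 1.645
Margin = z* · SE = 1.645 · 0.01482 = 0.0244

CI: 0.448 ± 0.0244 = (0.424, 0.472)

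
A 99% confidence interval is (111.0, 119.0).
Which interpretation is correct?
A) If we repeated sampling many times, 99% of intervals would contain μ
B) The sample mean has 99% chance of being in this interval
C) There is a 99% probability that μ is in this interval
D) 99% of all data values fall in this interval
A

A) Correct — this is the frequentist long-run coverage interpretation.
B) Wrong — x̄ is observed and sits in the interval by construction.
C) Wrong — μ is fixed; the randomness lives in the interval, not in μ.
D) Wrong — a CI is about the parameter μ, not individual data values.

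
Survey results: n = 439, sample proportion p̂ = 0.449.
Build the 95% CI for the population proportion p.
(0.402, 0.496)

Proportion CI:
SE = √(p̂(1-p̂)/n) = √(0.449 · 0.551 / 439) = 0.02374

z* = 1.960
Margin = z* · SE = 1.960 · 0.02374 = 0.0465

CI: 0.449 ± 0.0465 = (0.402, 0.496)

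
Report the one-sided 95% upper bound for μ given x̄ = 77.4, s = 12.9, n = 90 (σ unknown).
μ ≤ 79.66

Upper bound (one-sided):
t* = 1.662 (one-sided for 95%)
Upper bound = x̄ + t* · s/√n = 77.4 + 1.662 · 12.9/√90 = 79.66

We are 95% confident that μ ≤ 79.66.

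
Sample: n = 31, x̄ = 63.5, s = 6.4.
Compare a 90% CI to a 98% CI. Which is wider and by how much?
98% CI is wider by 1.75

df = 30
90% CI: t* = 1.697, (61.55, 65.45), width = 2 · t* · s/√n = 3.90
98% CI: t* = 2.457, (60.68, 66.32), width = 2 · t* · s/√n = 5.65

The 98% CI is wider by 5.65 - 3.90 = 1.75.
Higher confidence requires a wider interval.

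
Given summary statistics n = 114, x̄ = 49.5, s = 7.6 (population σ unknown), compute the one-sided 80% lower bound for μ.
μ ≥ 48.90

Lower bound (one-sided):
t* = 0.845 (one-sided for 80%)
Lower bound = x̄ - t* · s/√n = 49.5 - 0.845 · 7.6/√114 = 48.90

We are 80% confident that μ ≥ 48.90.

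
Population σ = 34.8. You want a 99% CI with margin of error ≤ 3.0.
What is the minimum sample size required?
n ≥ 893

For margin E ≤ 3.0:
n ≥ (z* · σ / E)²
n ≥ (2.576 · 34.8 / 3.0)²
n ≥ 892.91

Minimum n = 893 (rounding up)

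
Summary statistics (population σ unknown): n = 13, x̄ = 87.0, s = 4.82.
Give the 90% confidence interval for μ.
(84.62, 89.38)

t-interval (σ unknown):
df = n - 1 = 12
t* = 1.782 for 90% confidence

Margin of error = t* · s/√n = 1.782 · 4.82/√13 = 2.38

CI: (84.62, 89.38)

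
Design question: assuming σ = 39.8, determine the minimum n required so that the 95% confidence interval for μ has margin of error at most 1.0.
n ≥ 6086

For margin E ≤ 1.0:
n ≥ (z* · σ / E)²
n ≥ (1.960 · 39.8 / 1.0)²
n ≥ 6085.25

Minimum n = 6086 (rounding up)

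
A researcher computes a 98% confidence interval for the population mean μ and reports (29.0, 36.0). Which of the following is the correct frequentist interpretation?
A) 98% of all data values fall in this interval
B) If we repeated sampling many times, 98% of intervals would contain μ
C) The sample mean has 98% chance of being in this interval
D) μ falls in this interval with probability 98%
B

A) Wrong — a CI is about the parameter μ, not individual data values.
B) Correct — this is the frequentist long-run coverage interpretation.
C) Wrong — x̄ is observed and sits in the interval by construction.
D) Wrong — μ is fixed; the randomness lives in the interval, not in μ.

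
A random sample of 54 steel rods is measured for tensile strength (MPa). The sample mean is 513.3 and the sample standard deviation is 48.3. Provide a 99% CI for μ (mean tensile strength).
(495.74, 530.86)

t-interval (σ unknown):
df = n - 1 = 53
t* = 2.672 for 99% confidence

Margin of error = t* · s/√n = 2.672 · 48.3/√54 = 17.56

CI: (495.74, 530.86)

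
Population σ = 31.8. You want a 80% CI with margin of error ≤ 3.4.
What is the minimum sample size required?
n ≥ 144

For margin E ≤ 3.4:
n ≥ (z* · σ / E)²
n ≥ (1.282 · 31.8 / 3.4)²
n ≥ 143.77

Minimum n = 144 (rounding up)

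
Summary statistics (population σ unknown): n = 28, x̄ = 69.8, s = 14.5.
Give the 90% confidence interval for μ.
(65.13, 74.47)

t-interval (σ unknown):
df = n - 1 = 27
t* = 1.703 for 90% confidence

Margin of error = t* · s/√n = 1.703 · 14.5/√28 = 4.67

CI: (65.13, 74.47)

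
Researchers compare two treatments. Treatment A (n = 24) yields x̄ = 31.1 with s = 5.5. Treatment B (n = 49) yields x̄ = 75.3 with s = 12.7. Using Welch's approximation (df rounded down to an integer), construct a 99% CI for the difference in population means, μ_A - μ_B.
(-49.85, -38.55)

Difference: x̄₁ - x̄₂ = -44.20
SE = √(s₁²/n₁ + s₂²/n₂) = √(5.5²/24 + 12.7²/49) = 2.1336
df = 70.29 → 70 (Welch–Satterthwaite, rounded down)
t* = 2.648

CI: -44.20 ± 2.648 · 2.1336 = -44.20 ± 5.65 = (-49.85, -38.55)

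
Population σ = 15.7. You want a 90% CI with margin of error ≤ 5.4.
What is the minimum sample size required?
n ≥ 23

For margin E ≤ 5.4:
n ≥ (z* · σ / E)²
n ≥ (1.645 · 15.7 / 5.4)²
n ≥ 22.87

Minimum n = 23 (rounding up)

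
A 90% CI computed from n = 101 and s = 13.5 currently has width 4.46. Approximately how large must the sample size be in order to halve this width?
n ≈ 404

CI width ∝ 1/√n
To reduce width by factor 2, need √n to grow by 2 → need 2² = 4 times as many samples.

Current: n = 101, width = 4.46
New: n = 404, width ≈ 2.22

Width reduced by factor of 4.46/2.22 = 2.01.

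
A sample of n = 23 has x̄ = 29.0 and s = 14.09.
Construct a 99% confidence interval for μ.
(20.72, 37.28)

t-interval (σ unknown):
df = n - 1 = 22
t* = 2.819 for 99% confidence

Margin of error = t* · s/√n = 2.819 · 14.09/√23 = 8.28

CI: (20.72, 37.28)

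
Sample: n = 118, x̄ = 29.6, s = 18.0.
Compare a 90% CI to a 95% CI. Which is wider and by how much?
95% CI is wider by 1.07

df = 117
90% CI: t* = 1.658, (26.85, 32.35), width = 2 · t* · s/√n = 5.49
95% CI: t* = 1.980, (26.32, 32.88), width = 2 · t* · s/√n = 6.56

The 95% CI is wider by 6.56 - 5.49 = 1.07.
Higher confidence requires a wider interval.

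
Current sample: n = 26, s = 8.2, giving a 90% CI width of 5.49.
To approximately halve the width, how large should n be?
n ≈ 104

CI width ∝ 1/√n
To reduce width by factor 2, need √n to grow by 2 → need 2² = 4 times as many samples.

Current: n = 26, width = 5.49
New: n = 104, width ≈ 2.67

Width reduced by factor of 5.49/2.67 = 2.06.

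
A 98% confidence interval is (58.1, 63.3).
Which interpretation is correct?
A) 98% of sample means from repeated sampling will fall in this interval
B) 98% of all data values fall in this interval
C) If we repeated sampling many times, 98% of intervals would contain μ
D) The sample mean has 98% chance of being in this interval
C

A) Wrong — coverage applies to intervals containing μ, not to future x̄ values.
B) Wrong — a CI is about the parameter μ, not individual data values.
C) Correct — this is the frequentist long-run coverage interpretation.
D) Wrong — x̄ is observed and sits in the interval by construction.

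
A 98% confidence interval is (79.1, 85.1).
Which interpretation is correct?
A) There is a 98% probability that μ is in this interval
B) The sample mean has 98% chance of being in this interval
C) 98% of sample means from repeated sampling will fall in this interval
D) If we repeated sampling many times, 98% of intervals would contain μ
D

A) Wrong — μ is fixed; the randomness lives in the interval, not in μ.
B) Wrong — x̄ is observed and sits in the interval by construction.
C) Wrong — coverage applies to intervals containing μ, not to future x̄ values.
D) Correct — this is the frequentist long-run coverage interpretation.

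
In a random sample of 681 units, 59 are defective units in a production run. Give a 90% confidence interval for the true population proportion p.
(0.069, 0.104)

Proportion CI:
p̂ = 59/681 = 0.08664
SE = √(p̂(1-p̂)/n) = √(0.08664 · 0.91336 / 681) = 0.01078

z* = 1.645
Margin = z* · SE = 1.645 · 0.01078 = 0.0177

CI: 0.08664 ± 0.0177 = (0.069, 0.104)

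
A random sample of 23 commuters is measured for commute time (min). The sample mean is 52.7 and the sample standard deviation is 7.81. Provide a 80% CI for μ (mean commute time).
(50.55, 54.85)

t-interval (σ unknown):
df = n - 1 = 22
t* = 1.321 for 80% confidence

Margin of error = t* · s/√n = 1.321 · 7.81/√23 = 2.15

CI: (50.55, 54.85)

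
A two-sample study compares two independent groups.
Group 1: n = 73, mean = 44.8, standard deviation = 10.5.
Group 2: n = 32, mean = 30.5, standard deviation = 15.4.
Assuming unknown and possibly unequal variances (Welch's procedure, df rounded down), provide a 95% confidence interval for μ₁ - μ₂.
(8.28, 20.32)

Difference: x̄₁ - x̄₂ = 14.30
SE = √(s₁²/n₁ + s₂²/n₂) = √(10.5²/73 + 15.4²/32) = 2.9869
df = 44.13 → 44 (Welch–Satterthwaite, rounded down)
t* = 2.015

CI: 14.30 ± 2.015 · 2.9869 = 14.30 ± 6.02 = (8.28, 20.32)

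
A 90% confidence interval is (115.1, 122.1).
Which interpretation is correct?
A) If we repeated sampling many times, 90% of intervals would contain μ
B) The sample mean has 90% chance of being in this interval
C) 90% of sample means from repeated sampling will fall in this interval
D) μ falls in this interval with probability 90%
A

A) Correct — this is the frequentist long-run coverage interpretation.
B) Wrong — x̄ is observed and sits in the interval by construction.
C) Wrong — coverage applies to intervals containing μ, not to future x̄ values.
D) Wrong — μ is fixed; the randomness lives in the interval, not in μ.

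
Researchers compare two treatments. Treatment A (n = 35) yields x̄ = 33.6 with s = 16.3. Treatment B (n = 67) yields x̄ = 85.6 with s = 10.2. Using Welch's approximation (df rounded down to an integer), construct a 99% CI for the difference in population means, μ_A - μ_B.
(-60.11, -43.89)

Difference: x̄₁ - x̄₂ = -52.00
SE = √(s₁²/n₁ + s₂²/n₂) = √(16.3²/35 + 10.2²/67) = 3.0239
df = 48.29 → 48 (Welch–Satterthwaite, rounded down)
t* = 2.682

CI: -52.00 ± 2.682 · 3.0239 = -52.00 ± 8.11 = (-60.11, -43.89)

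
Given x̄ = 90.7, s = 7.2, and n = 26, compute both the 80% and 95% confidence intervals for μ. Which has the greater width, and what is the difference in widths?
95% CI is wider by 2.10

df = 25
80% CI: t* = 1.316, (88.84, 92.56), width = 2 · t* · s/√n = 3.72
95% CI: t* = 2.060, (87.79, 93.61), width = 2 · t* · s/√n = 5.82

The 95% CI is wider by 5.82 - 3.72 = 2.10.
Higher confidence requires a wider interval.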